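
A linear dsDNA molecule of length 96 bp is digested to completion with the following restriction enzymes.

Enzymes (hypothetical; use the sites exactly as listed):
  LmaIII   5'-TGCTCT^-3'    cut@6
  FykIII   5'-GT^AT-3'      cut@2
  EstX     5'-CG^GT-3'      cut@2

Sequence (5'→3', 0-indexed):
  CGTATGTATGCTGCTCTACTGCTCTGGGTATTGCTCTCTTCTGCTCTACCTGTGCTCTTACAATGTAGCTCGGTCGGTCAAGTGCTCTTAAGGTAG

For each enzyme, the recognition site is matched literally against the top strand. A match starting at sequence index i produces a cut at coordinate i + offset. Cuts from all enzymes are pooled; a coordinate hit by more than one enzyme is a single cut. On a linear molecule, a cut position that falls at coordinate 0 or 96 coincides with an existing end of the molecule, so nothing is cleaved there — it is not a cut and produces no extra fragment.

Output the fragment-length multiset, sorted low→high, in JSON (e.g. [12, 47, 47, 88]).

Per-enzyme occurrences:
  LmaIII TGCTCT/6: at [11, 19, 31, 41, 52, 82] ⇒ [17, 25, 37, 47, 58, 88]
  FykIII GTAT/2: at [1, 5, 27] ⇒ [3, 7, 29]
  EstX CGGT/2: at [70, 74] ⇒ [72, 76]

Pooled cuts: [3, 7, 17, 25, 29, 37, 47, 58, 72, 76, 88]

Fragments:
  [0,3): 3 bp
  [3,7): 4 bp
  [7,17): 10 bp
  [17,25): 8 bp
  [25,29): 4 bp
  [29,37): 8 bp
  [37,47): 10 bp
  [47,58): 11 bp
  [58,72): 14 bp
  [72,76): 4 bp
  [76,88): 12 bp
  [88,96): 8 bp

[3,4,4,4,8,8,8,10,10,11,12,14]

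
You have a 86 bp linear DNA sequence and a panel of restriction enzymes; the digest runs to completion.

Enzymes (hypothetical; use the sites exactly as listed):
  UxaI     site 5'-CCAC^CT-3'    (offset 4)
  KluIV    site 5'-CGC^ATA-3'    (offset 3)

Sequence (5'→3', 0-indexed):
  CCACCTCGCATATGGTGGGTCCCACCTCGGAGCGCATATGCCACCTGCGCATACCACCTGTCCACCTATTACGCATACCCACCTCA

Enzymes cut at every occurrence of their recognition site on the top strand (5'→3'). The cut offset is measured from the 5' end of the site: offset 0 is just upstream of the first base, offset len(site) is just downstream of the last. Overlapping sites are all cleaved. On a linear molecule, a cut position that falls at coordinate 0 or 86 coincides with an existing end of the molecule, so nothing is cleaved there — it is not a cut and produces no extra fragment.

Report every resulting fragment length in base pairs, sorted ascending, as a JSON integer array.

[4,4,5,6,7,8,8,9,9,10,16]

Site scan:
  UxaI CCACCT/4: at [0, 21, 40, 53, 61, 78] ⇒ [4, 25, 44, 57, 65, 82]
  KluIV CGCATA/3: at [6, 32, 47, 71] ⇒ [9, 35, 50, 74]

Pooled cuts: [4, 9, 25, 35, 44, 50, 57, 65, 74, 82]

Fragments:
  [0,4): 4 bp
  [4,9): 5 bp
  [9,25): 16 bp
  [25,35): 10 bp
  [35,44): 9 bp
  [44,50): 6 bp
  [50,57): 7 bp
  [57,65): 8 bp
  [65,74): 9 bp
  [74,82): 8 bp
  [82,86): 4 bp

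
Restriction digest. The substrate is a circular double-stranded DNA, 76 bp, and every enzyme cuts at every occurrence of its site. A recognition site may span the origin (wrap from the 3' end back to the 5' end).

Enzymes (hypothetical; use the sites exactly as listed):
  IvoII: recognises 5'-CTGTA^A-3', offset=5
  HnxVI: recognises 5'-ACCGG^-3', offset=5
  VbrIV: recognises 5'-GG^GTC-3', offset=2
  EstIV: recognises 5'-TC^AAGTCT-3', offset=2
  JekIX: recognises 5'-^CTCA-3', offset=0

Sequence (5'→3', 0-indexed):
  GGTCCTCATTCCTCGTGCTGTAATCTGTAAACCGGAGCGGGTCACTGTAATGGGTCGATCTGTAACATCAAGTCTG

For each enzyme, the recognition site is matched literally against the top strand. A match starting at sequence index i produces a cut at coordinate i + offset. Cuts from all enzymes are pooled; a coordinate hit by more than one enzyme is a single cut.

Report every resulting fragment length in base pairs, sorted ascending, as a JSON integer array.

[3,4,5,5,6,7,8,9,11,18]

Per-enzyme occurrences:
  IvoII CTGTAA/5: at [17, 24, 44, 59] ⇒ [22, 29, 49, 64]
  HnxVI ACCGG/5: at [30] ⇒ [35]
  VbrIV GGGTC/2: at [38, 51, 75] ⇒ [1, 40, 53]
  EstIV TCAAGTCT/2: at [67] ⇒ [69]
  JekIX CTCA/0: at [4] ⇒ [4]

Pooled cuts: [1, 4, 22, 29, 35, 40, 49, 53, 64, 69]

Fragments:
  1→4: 3 bp
  4→22: 18 bp
  22→29: 7 bp
  29→35: 6 bp
  35→40: 5 bp
  40→49: 9 bp
  49→53: 4 bp
  53→64: 11 bp
  64→69: 5 bp
  69→1 (wrap): 76-69+1 = 8 bp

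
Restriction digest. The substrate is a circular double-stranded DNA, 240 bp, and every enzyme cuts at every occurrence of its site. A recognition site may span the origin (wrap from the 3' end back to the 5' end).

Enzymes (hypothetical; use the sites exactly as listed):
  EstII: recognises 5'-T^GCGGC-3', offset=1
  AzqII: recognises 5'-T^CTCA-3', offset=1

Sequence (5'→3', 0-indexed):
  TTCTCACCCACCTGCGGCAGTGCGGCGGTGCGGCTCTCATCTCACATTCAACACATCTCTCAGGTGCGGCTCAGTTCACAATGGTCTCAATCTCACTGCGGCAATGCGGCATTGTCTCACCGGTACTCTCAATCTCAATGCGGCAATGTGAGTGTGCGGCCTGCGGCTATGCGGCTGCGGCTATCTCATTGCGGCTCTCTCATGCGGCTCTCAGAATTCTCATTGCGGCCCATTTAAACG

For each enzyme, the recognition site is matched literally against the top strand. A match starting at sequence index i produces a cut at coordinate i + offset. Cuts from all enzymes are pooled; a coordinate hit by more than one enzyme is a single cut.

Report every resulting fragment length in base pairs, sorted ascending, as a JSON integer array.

[5,5,6,6,6,6,6,6,6,6,6,7,7,8,8,8,8,8,8,9,10,11,12,16,18,18,20]

Site scan:
  EstII (TGCGGC, off=1): starts [12, 20, 28, 64, 96, 104, 138, 154, 161, 169, 175, 189, 202, 223] → cuts [13, 21, 29, 65, 97, 105, 139, 155, 162, 170, 176, 190, 203, 224]
  AzqII (TCTCA, off=1): starts [1, 34, 39, 57, 84, 90, 114, 126, 132, 183, 197, 208, 217] → cuts [2, 35, 40, 58, 85, 91, 115, 127, 133, 184, 198, 209, 218]

Pooled cuts: [2, 13, 21, 29, 35, 40, 58, 65, 85, 91, 97, 105, 115, 127, 133, 139, 155, 162, 170, 176, 184, 190, 198, 203, 209, 218, 224]

Fragments:
  2→13: 11 bp
  13→21: 8 bp
  21→29: 8 bp
  29→35: 6 bp
  35→40: 5 bp
  40→58: 18 bp
  58→65: 7 bp
  65→85: 20 bp
  85→91: 6 bp
  91→97: 6 bp
  97→105: 8 bp
  105→115: 10 bp
  115→127: 12 bp
  127→133: 6 bp
  133→139: 6 bp
  139→155: 16 bp
  155→162: 7 bp
  162→170: 8 bp
  170→176: 6 bp
  176→184: 8 bp
  184→190: 6 bp
  190→198: 8 bp
  198→203: 5 bp
  203→209: 6 bp
  209→218: 9 bp
  218→224: 6 bp
  224→2 (wrap): 240-224+2 = 18 bp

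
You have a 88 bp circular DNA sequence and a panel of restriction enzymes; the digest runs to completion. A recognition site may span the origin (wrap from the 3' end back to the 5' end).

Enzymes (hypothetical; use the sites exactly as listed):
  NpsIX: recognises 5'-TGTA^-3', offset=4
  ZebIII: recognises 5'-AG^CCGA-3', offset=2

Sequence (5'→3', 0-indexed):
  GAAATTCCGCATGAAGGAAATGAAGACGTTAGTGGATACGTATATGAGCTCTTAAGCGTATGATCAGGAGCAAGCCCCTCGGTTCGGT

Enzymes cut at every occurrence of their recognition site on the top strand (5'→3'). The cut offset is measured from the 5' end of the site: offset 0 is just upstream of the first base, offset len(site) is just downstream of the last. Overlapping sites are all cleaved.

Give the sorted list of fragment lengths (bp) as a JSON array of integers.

Scan for sites:
  NpsIX (TGTA, off=4): no sites
  ZebIII (AGCCGA, off=2): no sites

All cut coordinates (distinct, sorted): ∅

Fragments:
  no cuts → one circular fragment of 88 bp

[88]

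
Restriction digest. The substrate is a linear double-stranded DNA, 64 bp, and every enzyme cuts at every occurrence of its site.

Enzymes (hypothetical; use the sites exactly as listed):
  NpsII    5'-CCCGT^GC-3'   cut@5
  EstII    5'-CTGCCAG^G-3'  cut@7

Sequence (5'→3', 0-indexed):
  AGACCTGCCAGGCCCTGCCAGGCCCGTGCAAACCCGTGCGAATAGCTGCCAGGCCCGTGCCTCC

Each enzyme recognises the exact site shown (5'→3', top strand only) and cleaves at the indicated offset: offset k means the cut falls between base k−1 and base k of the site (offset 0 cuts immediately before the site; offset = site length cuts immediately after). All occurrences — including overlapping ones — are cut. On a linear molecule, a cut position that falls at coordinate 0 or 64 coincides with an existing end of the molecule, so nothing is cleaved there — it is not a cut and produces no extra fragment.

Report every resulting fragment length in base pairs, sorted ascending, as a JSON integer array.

Site scan:
  NpsII CCCGTGC/5: at [22, 32, 53] ⇒ [27, 37, 58]
  EstII CTGCCAGG/7: at [4, 14, 45] ⇒ [11, 21, 52]

All cut coordinates (distinct, sorted): [11, 21, 27, 37, 52, 58]

Fragments:
  [0,11): 11 bp
  [11,21): 10 bp
  [21,27): 6 bp
  [27,37): 10 bp
  [37,52): 15 bp
  [52,58): 6 bp
  [58,64): 6 bp

[6,6,6,10,10,11,15]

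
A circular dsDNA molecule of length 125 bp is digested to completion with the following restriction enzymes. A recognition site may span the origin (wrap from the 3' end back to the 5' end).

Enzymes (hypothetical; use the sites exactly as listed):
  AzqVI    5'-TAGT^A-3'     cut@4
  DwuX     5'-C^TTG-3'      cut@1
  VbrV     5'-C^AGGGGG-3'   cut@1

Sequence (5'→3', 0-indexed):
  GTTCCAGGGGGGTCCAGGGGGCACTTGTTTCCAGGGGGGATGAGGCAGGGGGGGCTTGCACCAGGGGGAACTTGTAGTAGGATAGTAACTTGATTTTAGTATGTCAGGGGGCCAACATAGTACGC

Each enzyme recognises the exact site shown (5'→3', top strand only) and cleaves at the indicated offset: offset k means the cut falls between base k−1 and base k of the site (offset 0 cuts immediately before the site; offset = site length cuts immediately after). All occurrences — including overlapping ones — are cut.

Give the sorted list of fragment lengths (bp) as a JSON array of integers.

Scan for sites:
  AzqVI (TAGTA, off=4): starts [74, 82, 96, 117] → cuts [78, 86, 100, 121]
  DwuX (CTTG, off=1): starts [23, 54, 70, 88] → cuts [24, 55, 71, 89]
  VbrV (CAGGGGG, off=1): starts [4, 14, 31, 45, 61, 104] → cuts [5, 15, 32, 46, 62, 105]

All cut coordinates (distinct, sorted): [5, 15, 24, 32, 46, 55, 62, 71, 78, 86, 89, 100, 105, 121]

Fragments:
  5→15: 10 bp
  15→24: 9 bp
  24→32: 8 bp
  32→46: 14 bp
  46→55: 9 bp
  55→62: 7 bp
  62→71: 9 bp
  71→78: 7 bp
  78→86: 8 bp
  86→89: 3 bp
  89→100: 11 bp
  100→105: 5 bp
  105→121: 16 bp
  121→5 (wrap): 125-121+5 = 9 bp

[3,5,7,7,8,8,9,9,9,9,10,11,14,16]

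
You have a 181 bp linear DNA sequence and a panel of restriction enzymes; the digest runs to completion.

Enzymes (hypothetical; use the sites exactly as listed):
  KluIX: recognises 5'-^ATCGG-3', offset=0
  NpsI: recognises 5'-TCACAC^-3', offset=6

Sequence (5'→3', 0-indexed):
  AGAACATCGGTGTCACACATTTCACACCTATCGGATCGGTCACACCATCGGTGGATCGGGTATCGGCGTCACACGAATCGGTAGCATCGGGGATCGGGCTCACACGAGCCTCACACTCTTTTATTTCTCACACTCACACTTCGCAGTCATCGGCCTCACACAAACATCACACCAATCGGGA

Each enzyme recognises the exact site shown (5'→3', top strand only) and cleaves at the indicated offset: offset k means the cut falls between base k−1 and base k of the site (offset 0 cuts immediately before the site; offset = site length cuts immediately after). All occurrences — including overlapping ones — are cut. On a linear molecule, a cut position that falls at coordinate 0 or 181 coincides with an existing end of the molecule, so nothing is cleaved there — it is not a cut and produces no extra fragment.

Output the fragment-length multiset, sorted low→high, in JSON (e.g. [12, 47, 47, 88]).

[1,2,2,2,5,5,6,7,7,7,8,9,9,9,11,11,11,13,13,13,13,17]

Scan for sites:
  KluIX ATCGG/0: at [5, 29, 34, 46, 54, 61, 76, 85, 92, 148, 174] ⇒ [5, 29, 34, 46, 54, 61, 76, 85, 92, 148, 174]
  NpsI TCACAC/6: at [12, 21, 39, 68, 99, 110, 127, 133, 155, 166] ⇒ [18, 27, 45, 74, 105, 116, 133, 139, 161, 172]

Pooled cuts: [5, 18, 27, 29, 34, 45, 46, 54, 61, 74, 76, 85, 92, 105, 116, 133, 139, 148, 161, 172, 174]

Fragments:
  [0,5): 5 bp
  [5,18): 13 bp
  [18,27): 9 bp
  [27,29): 2 bp
  [29,34): 5 bp
  [34,45): 11 bp
  [45,46): 1 bp
  [46,54): 8 bp
  [54,61): 7 bp
  [61,74): 13 bp
  [74,76): 2 bp
  [76,85): 9 bp
  [85,92): 7 bp
  [92,105): 13 bp
  [105,116): 11 bp
  [116,133): 17 bp
  [133,139): 6 bp
  [139,148): 9 bp
  [148,161): 13 bp
  [161,172): 11 bp
  [172,174): 2 bp
  [174,181): 7 bp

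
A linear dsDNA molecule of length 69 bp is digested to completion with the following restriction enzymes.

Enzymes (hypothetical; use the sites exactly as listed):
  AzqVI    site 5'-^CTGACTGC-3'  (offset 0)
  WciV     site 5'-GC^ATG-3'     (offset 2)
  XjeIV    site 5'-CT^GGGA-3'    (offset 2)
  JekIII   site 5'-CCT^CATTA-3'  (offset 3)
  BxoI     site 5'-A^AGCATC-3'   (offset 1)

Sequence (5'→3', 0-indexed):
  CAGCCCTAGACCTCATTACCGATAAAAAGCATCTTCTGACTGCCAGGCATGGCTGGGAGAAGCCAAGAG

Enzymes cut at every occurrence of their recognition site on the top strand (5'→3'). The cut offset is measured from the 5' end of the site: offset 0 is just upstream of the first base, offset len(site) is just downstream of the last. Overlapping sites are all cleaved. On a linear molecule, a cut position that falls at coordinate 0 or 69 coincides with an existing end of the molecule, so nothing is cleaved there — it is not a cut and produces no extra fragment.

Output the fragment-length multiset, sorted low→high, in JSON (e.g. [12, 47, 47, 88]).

Per-enzyme occurrences:
  AzqVI (CTGACTGC, off=0): starts [35] → cuts [35]
  WciV (GCATG, off=2): starts [46] → cuts [48]
  XjeIV (CTGGGA, off=2): starts [52] → cuts [54]
  JekIII (CCTCATTA, off=3): starts [10] → cuts [13]
  BxoI (AAGCATC, off=1): starts [26] → cuts [27]

Pooled cuts: [13, 27, 35, 48, 54]

Fragment lengths:
  [0,13): 13 bp
  [13,27): 14 bp
  [27,35): 8 bp
  [35,48): 13 bp
  [48,54): 6 bp
  [54,69): 15 bp

[6,8,13,13,14,15]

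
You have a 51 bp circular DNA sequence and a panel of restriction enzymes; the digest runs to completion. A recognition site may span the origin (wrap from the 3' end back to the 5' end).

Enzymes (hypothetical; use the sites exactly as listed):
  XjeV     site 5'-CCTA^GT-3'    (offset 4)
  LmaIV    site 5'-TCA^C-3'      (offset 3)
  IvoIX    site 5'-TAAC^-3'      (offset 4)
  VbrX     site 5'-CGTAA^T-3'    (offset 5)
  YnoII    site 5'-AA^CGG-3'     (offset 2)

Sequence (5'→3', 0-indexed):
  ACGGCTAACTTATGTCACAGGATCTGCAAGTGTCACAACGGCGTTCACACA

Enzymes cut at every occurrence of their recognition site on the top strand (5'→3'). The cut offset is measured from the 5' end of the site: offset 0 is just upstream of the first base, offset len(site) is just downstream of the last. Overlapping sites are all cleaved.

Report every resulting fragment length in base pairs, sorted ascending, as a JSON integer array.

Site scan:
  XjeV (CCTAGT, off=4): no sites
  LmaIV TCAC/3: at [14, 32, 44] ⇒ [17, 35, 47]
  IvoIX TAAC/4: at [5] ⇒ [9]
  VbrX (CGTAAT, off=5): no sites
  YnoII AACGG/2: at [36, 50] ⇒ [1, 38]

All cut coordinates (distinct, sorted): [1, 9, 17, 35, 38, 47]

Fragments:
  1→9: 8 bp
  9→17: 8 bp
  17→35: 18 bp
  35→38: 3 bp
  38→47: 9 bp
  47→1 (wrap): 51-47+1 = 5 bp

[3,5,8,8,9,18]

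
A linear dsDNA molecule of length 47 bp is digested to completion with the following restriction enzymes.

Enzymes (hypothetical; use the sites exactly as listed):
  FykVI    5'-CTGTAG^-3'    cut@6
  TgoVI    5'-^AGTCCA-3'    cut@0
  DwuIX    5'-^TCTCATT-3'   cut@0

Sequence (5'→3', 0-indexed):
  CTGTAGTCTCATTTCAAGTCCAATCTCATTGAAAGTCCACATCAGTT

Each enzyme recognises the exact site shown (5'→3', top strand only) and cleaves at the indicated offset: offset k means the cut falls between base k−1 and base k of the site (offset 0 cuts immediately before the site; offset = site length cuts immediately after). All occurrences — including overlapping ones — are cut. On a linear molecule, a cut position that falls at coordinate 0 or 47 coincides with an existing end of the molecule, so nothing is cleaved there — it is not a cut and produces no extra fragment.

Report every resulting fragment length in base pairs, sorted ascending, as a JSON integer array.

Site scan:
  FykVI CTGTAG/6: at [0] ⇒ [6]
  TgoVI AGTCCA/0: at [16, 33] ⇒ [16, 33]
  DwuIX TCTCATT/0: at [6, 23] ⇒ [6, 23]

Pooled cuts: [6, 16, 23, 33]

Fragment lengths:
  [0,6): 6 bp
  [6,16): 10 bp
  [16,23): 7 bp
  [23,33): 10 bp
  [33,47): 14 bp

[6,7,10,10,14]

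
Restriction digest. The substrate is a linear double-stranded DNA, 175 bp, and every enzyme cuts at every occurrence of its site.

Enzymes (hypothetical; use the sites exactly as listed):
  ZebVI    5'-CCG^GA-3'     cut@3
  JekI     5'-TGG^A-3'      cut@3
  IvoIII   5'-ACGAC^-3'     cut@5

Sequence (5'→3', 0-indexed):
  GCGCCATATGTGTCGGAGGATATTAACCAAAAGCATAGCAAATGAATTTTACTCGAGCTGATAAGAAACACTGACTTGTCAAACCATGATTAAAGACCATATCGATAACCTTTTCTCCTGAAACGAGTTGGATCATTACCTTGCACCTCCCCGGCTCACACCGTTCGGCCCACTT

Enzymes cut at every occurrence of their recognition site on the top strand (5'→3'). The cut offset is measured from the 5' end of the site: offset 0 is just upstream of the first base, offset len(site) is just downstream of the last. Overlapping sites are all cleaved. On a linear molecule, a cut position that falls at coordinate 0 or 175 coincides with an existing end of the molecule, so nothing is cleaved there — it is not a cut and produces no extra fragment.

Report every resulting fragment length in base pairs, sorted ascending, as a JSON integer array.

Site scan:
  ZebVI (CCGGA, off=3): no sites
  JekI TGGA/3: at [128] ⇒ [131]
  IvoIII (ACGAC, off=5): no sites

Pooled cuts: [131]

Fragments:
  [0,131): 131 bp
  [131,175): 44 bp

[44,131]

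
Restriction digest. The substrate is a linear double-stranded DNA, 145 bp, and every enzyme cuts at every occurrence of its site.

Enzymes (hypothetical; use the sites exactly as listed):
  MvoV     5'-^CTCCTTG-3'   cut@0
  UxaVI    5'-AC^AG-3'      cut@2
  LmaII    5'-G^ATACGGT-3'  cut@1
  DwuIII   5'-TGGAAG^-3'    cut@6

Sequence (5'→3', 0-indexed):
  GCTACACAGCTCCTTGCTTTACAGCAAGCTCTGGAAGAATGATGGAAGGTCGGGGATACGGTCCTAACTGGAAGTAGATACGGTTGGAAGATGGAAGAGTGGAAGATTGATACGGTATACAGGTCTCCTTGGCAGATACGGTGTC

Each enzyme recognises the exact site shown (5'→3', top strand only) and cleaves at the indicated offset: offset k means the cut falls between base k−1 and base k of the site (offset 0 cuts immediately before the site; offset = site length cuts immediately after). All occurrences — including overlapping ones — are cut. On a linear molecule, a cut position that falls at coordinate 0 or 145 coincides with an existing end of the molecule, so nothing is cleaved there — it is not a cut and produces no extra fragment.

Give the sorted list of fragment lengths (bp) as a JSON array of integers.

[2,3,4,4,7,7,7,8,10,11,11,11,13,13,15,19]

Per-enzyme occurrences:
  MvoV CTCCTTG/0: at [9, 124] ⇒ [9, 124]
  UxaVI ACAG/2: at [5, 20, 118] ⇒ [7, 22, 120]
  LmaII GATACGGT/1: at [54, 76, 108, 134] ⇒ [55, 77, 109, 135]
  DwuIII TGGAAG/6: at [31, 42, 68, 84, 91, 99] ⇒ [37, 48, 74, 90, 97, 105]

Pooled cuts: [7, 9, 22, 37, 48, 55, 74, 77, 90, 97, 105, 109, 120, 124, 135]

Fragments:
  [0,7): 7 bp
  [7,9): 2 bp
  [9,22): 13 bp
  [22,37): 15 bp
  [37,48): 11 bp
  [48,55): 7 bp
  [55,74): 19 bp
  [74,77): 3 bp
  [77,90): 13 bp
  [90,97): 7 bp
  [97,105): 8 bp
  [105,109): 4 bp
  [109,120): 11 bp
  [120,124): 4 bp
  [124,135): 11 bp
  [135,145): 10 bp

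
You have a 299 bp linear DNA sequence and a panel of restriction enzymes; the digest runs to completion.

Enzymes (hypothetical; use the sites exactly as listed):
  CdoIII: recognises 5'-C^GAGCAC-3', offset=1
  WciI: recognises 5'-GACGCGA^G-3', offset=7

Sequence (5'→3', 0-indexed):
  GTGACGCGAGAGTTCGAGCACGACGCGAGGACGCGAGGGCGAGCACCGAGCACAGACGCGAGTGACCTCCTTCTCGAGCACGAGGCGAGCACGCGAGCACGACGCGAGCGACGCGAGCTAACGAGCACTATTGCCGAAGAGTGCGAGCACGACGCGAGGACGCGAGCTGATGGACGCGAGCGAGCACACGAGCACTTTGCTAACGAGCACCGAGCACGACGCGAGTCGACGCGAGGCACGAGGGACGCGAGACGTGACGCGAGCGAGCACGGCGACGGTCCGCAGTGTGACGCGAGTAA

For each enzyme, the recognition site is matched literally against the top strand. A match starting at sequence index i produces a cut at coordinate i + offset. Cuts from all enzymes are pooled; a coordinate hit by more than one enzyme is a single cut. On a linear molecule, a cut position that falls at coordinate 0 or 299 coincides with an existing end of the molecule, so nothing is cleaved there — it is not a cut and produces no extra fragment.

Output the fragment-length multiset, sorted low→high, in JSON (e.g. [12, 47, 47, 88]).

[2,2,4,4,6,6,7,7,8,8,8,8,9,9,10,11,12,13,13,13,13,14,14,14,15,16,22,31]

Scan for sites:
  CdoIII CGAGCAC/1: at [14, 39, 46, 74, 85, 93, 121, 143, 180, 188, 203, 210, 263] ⇒ [15, 40, 47, 75, 86, 94, 122, 144, 181, 189, 204, 211, 264]
  WciI GACGCGAG/7: at [2, 21, 29, 54, 100, 109, 150, 158, 172, 217, 227, 243, 255, 288] ⇒ [9, 28, 36, 61, 107, 116, 157, 165, 179, 224, 234, 250, 262, 295]

Pooled cuts: [9, 15, 28, 36, 40, 47, 61, 75, 86, 94, 107, 116, 122, 144, 157, 165, 179, 181, 189, 204, 211, 224, 234, 250, 262, 264, 295]

Fragments:
  [0,9): 9 bp
  [9,15): 6 bp
  [15,28): 13 bp
  [28,36): 8 bp
  [36,40): 4 bp
  [40,47): 7 bp
  [47,61): 14 bp
  [61,75): 14 bp
  [75,86): 11 bp
  [86,94): 8 bp
  [94,107): 13 bp
  [107,116): 9 bp
  [116,122): 6 bp
  [122,144): 22 bp
  [144,157): 13 bp
  [157,165): 8 bp
  [165,179): 14 bp
  [179,181): 2 bp
  [181,189): 8 bp
  [189,204): 15 bp
  [204,211): 7 bp
  [211,224): 13 bp
  [224,234): 10 bp
  [234,250): 16 bp
  [250,262): 12 bp
  [262,264): 2 bp
  [264,295): 31 bp
  [295,299): 4 bp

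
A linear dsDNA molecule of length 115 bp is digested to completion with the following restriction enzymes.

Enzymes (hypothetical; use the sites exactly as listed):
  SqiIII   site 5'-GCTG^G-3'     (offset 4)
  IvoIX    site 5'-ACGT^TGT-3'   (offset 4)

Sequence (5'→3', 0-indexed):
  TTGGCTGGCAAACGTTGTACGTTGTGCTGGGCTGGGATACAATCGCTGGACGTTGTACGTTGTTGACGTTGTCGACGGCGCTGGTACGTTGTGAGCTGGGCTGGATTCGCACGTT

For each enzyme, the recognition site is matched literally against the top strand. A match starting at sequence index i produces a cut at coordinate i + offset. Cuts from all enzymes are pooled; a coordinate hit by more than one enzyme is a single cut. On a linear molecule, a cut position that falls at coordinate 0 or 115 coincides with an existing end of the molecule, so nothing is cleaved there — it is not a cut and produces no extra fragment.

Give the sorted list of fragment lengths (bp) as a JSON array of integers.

[5,5,5,6,7,7,7,7,8,9,9,12,14,14]

Per-enzyme occurrences:
  SqiIII (GCTGG, off=4): starts [3, 25, 30, 44, 79, 94, 99] → cuts [7, 29, 34, 48, 83, 98, 103]
  IvoIX (ACGTTGT, off=4): starts [11, 18, 49, 56, 65, 85] → cuts [15, 22, 53, 60, 69, 89]

Pooled cuts: [7, 15, 22, 29, 34, 48, 53, 60, 69, 83, 89, 98, 103]

Fragment lengths:
  [0,7): 7 bp
  [7,15): 8 bp
  [15,22): 7 bp
  [22,29): 7 bp
  [29,34): 5 bp
  [34,48): 14 bp
  [48,53): 5 bp
  [53,60): 7 bp
  [60,69): 9 bp
  [69,83): 14 bp
  [83,89): 6 bp
  [89,98): 9 bp
  [98,103): 5 bp
  [103,115): 12 bp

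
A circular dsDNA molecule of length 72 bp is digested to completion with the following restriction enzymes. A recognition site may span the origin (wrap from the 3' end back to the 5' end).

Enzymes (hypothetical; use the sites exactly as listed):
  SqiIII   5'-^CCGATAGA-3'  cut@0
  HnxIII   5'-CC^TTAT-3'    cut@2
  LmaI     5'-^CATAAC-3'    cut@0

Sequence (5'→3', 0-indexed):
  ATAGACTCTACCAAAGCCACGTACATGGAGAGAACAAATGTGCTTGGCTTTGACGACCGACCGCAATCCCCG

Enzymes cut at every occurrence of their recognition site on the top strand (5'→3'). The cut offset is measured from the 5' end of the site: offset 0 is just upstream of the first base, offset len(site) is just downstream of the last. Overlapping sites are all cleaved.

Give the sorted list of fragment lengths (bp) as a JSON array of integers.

[72]

Site scan:
  SqiIII CCGATAGA/0: at [69] ⇒ [69]
  HnxIII (CCTTAT, off=2): no sites
  LmaI (CATAAC, off=0): no sites

Pooled cuts: [69]

Fragment lengths:
  69→69 (wrap): 72-69+69 = 72 bp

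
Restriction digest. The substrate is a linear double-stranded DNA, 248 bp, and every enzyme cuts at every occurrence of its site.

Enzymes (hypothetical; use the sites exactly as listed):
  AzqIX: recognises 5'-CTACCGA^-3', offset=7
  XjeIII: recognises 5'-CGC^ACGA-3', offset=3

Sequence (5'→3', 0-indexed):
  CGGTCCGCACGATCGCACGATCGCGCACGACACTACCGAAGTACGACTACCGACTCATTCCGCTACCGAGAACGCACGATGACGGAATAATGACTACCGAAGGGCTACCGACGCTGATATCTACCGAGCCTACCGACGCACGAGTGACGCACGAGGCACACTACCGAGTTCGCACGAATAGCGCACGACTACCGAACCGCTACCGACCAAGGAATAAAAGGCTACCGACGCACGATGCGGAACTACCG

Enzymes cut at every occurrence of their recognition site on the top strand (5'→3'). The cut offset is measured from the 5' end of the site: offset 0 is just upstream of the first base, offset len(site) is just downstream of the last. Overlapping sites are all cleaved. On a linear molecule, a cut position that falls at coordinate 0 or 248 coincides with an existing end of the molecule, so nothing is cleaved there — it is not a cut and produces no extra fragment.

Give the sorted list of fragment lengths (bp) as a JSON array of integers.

[3,3,6,6,8,8,9,10,11,11,11,11,11,13,14,16,16,17,17,22,25]

Site scan:
  AzqIX (CTACCGA, off=7): starts [32, 46, 62, 93, 104, 120, 129, 160, 188, 199, 221] → cuts [39, 53, 69, 100, 111, 127, 136, 167, 195, 206, 228]
  XjeIII (CGCACGA, off=3): starts [5, 13, 23, 72, 136, 147, 170, 181, 228] → cuts [8, 16, 26, 75, 139, 150, 173, 184, 231]

All cut coordinates (distinct, sorted): [8, 16, 26, 39, 53, 69, 75, 100, 111, 127, 136, 139, 150, 167, 173, 184, 195, 206, 228, 231]

Fragments:
  [0,8): 8 bp
  [8,16): 8 bp
  [16,26): 10 bp
  [26,39): 13 bp
  [39,53): 14 bp
  [53,69): 16 bp
  [69,75): 6 bp
  [75,100): 25 bp
  [100,111): 11 bp
  [111,127): 16 bp
  [127,136): 9 bp
  [136,139): 3 bp
  [139,150): 11 bp
  [150,167): 17 bp
  [167,173): 6 bp
  [173,184): 11 bp
  [184,195): 11 bp
  [195,206): 11 bp
  [206,228): 22 bp
  [228,231): 3 bp
  [231,248): 17 bp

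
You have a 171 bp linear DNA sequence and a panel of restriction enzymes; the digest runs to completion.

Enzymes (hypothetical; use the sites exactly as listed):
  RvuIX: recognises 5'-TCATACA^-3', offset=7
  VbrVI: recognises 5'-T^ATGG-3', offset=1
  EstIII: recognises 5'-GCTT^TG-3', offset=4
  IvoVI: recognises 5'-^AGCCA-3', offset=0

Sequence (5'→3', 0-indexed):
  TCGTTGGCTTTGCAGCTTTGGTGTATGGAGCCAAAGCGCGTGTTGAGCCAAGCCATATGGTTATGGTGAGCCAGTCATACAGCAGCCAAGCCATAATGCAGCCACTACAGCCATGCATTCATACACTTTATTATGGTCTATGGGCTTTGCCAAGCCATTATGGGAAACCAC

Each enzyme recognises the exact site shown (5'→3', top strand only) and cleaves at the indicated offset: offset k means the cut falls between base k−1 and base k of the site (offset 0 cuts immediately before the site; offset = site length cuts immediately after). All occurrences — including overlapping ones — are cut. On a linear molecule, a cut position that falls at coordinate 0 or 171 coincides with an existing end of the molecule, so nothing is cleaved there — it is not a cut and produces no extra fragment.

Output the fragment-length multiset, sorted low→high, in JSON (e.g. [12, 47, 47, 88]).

[2,4,5,5,5,6,6,6,6,7,7,7,8,8,9,10,11,12,13,17,17]

Site scan:
  RvuIX TCATACA/7: at [74, 118] ⇒ [81, 125]
  VbrVI TATGG/1: at [23, 55, 61, 131, 138, 158] ⇒ [24, 56, 62, 132, 139, 159]
  EstIII GCTTTG/4: at [6, 14, 143] ⇒ [10, 18, 147]
  IvoVI AGCCA/0: at [28, 45, 50, 68, 83, 88, 99, 108, 152] ⇒ [28, 45, 50, 68, 83, 88, 99, 108, 152]

Pooled cuts: [10, 18, 24, 28, 45, 50, 56, 62, 68, 81, 83, 88, 99, 108, 125, 132, 139, 147, 152, 159]

Fragment lengths:
  [0,10): 10 bp
  [10,18): 8 bp
  [18,24): 6 bp
  [24,28): 4 bp
  [28,45): 17 bp
  [45,50): 5 bp
  [50,56): 6 bp
  [56,62): 6 bp
  [62,68): 6 bp
  [68,81): 13 bp
  [81,83): 2 bp
  [83,88): 5 bp
  [88,99): 11 bp
  [99,108): 9 bp
  [108,125): 17 bp
  [125,132): 7 bp
  [132,139): 7 bp
  [139,147): 8 bp
  [147,152): 5 bp
  [152,159): 7 bp
  [159,171): 12 bp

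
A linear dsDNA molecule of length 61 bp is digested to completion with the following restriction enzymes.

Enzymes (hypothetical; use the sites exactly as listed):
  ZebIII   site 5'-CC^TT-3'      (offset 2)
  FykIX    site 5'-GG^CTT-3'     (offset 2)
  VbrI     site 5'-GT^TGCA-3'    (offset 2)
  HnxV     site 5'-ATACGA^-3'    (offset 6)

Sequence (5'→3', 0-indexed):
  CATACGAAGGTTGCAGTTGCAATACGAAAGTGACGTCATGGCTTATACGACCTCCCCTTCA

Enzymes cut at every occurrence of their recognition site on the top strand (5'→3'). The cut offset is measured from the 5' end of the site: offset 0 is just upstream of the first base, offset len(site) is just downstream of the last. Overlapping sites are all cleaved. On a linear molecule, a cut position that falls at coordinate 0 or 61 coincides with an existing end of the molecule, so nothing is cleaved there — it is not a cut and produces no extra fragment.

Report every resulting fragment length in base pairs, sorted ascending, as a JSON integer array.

[4,4,6,7,7,9,10,14]

Per-enzyme occurrences:
  ZebIII CCTT/2: at [55] ⇒ [57]
  FykIX GGCTT/2: at [39] ⇒ [41]
  VbrI GTTGCA/2: at [9, 15] ⇒ [11, 17]
  HnxV ATACGA/6: at [1, 21, 44] ⇒ [7, 27, 50]

Pooled cuts: [7, 11, 17, 27, 41, 50, 57]

Fragment lengths:
  [0,7): 7 bp
  [7,11): 4 bp
  [11,17): 6 bp
  [17,27): 10 bp
  [27,41): 14 bp
  [41,50): 9 bp
  [50,57): 7 bp
  [57,61): 4 bp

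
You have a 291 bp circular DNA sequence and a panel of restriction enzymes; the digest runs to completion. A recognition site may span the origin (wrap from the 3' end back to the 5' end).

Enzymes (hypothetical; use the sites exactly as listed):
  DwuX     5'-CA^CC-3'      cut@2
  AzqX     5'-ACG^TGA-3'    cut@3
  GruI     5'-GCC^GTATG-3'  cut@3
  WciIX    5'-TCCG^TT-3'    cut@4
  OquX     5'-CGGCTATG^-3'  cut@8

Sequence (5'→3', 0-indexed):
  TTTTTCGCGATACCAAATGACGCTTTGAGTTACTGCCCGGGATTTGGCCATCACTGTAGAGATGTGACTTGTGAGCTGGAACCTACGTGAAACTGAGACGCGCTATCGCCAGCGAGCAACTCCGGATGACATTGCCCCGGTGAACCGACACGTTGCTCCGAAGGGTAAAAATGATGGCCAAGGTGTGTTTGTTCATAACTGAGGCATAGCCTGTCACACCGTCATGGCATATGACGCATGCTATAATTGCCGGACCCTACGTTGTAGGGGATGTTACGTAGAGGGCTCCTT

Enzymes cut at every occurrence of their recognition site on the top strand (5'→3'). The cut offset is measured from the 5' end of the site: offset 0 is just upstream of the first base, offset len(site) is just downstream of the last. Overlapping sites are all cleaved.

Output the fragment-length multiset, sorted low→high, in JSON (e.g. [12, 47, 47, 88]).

Scan for sites:
  DwuX CACC/2: at [216] ⇒ [218]
  AzqX ACGTGA/3: at [84] ⇒ [87]
  GruI (GCCGTATG, off=3): no sites
  WciIX (TCCGTT, off=4): no sites
  OquX (CGGCTATG, off=8): no sites

Pooled cuts: [87, 218]

Fragment lengths:
  87→218: 131 bp
  218→87 (wrap): 291-218+87 = 160 bp

[131,160]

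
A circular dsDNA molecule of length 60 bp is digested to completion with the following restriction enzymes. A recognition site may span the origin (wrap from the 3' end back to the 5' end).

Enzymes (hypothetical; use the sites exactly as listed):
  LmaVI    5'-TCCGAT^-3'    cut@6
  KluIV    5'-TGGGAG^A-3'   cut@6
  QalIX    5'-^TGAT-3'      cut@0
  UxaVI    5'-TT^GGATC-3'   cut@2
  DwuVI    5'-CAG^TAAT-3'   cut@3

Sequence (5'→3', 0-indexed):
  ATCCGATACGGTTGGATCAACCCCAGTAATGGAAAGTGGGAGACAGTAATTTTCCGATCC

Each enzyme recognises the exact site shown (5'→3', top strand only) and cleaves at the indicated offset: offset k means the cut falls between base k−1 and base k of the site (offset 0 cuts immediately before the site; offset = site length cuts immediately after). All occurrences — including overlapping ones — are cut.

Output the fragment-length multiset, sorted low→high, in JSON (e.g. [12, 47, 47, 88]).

Site scan:
  LmaVI TCCGAT/6: at [1, 52] ⇒ [7, 58]
  KluIV TGGGAGA/6: at [36] ⇒ [42]
  QalIX (TGAT, off=0): no sites
  UxaVI TTGGATC/2: at [11] ⇒ [13]
  DwuVI CAGTAAT/3: at [23, 43] ⇒ [26, 46]

Pooled cuts: [7, 13, 26, 42, 46, 58]

Fragment lengths:
  7→13: 6 bp
  13→26: 13 bp
  26→42: 16 bp
  42→46: 4 bp
  46→58: 12 bp
  58→7 (wrap): 60-58+7 = 9 bp

[4,6,9,12,13,16]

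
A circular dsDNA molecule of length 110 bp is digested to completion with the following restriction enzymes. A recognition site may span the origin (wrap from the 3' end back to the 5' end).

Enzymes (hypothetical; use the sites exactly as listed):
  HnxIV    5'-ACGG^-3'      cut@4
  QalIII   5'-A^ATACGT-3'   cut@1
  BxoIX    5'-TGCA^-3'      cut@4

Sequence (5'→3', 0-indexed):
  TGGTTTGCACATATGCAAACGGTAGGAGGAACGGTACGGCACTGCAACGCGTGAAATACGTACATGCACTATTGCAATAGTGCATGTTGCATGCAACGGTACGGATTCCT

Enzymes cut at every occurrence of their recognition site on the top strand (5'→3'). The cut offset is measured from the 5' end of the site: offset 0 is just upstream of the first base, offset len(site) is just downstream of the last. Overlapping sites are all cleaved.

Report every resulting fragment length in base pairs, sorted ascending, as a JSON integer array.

Site scan:
  HnxIV ACGG/4: at [18, 30, 35, 95, 100] ⇒ [22, 34, 39, 99, 104]
  QalIII AATACGT/1: at [54] ⇒ [55]
  BxoIX TGCA/4: at [5, 13, 42, 64, 72, 80, 87, 91] ⇒ [9, 17, 46, 68, 76, 84, 91, 95]

Pooled cuts: [9, 17, 22, 34, 39, 46, 55, 68, 76, 84, 91, 95, 99, 104]

Fragments:
  9→17: 8 bp
  17→22: 5 bp
  22→34: 12 bp
  34→39: 5 bp
  39→46: 7 bp
  46→55: 9 bp
  55→68: 13 bp
  68→76: 8 bp
  76→84: 8 bp
  84→91: 7 bp
  91→95: 4 bp
  95→99: 4 bp
  99→104: 5 bp
  104→9 (wrap): 110-104+9 = 15 bp

[4,4,5,5,5,7,7,8,8,8,9,12,13,15]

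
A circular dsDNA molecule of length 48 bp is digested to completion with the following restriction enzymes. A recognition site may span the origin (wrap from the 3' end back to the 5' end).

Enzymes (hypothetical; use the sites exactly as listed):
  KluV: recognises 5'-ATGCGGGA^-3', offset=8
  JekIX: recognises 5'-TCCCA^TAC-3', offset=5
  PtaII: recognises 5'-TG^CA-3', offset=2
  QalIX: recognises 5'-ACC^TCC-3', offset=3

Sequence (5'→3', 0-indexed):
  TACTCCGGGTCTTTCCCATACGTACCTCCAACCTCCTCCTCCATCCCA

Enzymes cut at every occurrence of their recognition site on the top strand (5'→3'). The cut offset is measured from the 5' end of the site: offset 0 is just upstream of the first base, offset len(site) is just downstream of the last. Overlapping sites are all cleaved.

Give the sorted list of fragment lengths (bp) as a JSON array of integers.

Per-enzyme occurrences:
  KluV (ATGCGGGA, off=8): no sites
  JekIX (TCCCATAC, off=5): starts [13, 43] → cuts [0, 18]
  PtaII (TGCA, off=2): no sites
  QalIX (ACCTCC, off=3): starts [23, 30] → cuts [26, 33]

Pooled cuts: [0, 18, 26, 33]

Fragments:
  0→18: 18 bp
  18→26: 8 bp
  26→33: 7 bp
  33→0 (wrap): 48-33+0 = 15 bp

[7,8,15,18]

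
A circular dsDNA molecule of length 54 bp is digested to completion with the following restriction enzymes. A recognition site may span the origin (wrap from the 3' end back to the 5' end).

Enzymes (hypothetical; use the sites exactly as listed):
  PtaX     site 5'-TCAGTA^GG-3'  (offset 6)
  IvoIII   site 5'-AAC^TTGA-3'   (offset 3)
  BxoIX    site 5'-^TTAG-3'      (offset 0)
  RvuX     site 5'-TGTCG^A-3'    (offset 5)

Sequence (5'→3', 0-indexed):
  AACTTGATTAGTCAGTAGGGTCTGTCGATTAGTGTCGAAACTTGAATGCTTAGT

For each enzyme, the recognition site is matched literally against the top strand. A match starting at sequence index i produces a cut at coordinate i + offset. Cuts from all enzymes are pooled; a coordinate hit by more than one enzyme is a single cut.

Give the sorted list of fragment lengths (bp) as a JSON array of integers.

[1,4,4,8,8,9,10,10]

Per-enzyme occurrences:
  PtaX TCAGTAGG/6: at [11] ⇒ [17]
  IvoIII AACTTGA/3: at [0, 38] ⇒ [3, 41]
  BxoIX TTAG/0: at [7, 28, 49] ⇒ [7, 28, 49]
  RvuX TGTCGA/5: at [22, 32] ⇒ [27, 37]

All cut coordinates (distinct, sorted): [3, 7, 17, 27, 28, 37, 41, 49]

Fragment lengths:
  3→7: 4 bp
  7→17: 10 bp
  17→27: 10 bp
  27→28: 1 bp
  28→37: 9 bp
  37→41: 4 bp
  41→49: 8 bp
  49→3 (wrap): 54-49+3 = 8 bp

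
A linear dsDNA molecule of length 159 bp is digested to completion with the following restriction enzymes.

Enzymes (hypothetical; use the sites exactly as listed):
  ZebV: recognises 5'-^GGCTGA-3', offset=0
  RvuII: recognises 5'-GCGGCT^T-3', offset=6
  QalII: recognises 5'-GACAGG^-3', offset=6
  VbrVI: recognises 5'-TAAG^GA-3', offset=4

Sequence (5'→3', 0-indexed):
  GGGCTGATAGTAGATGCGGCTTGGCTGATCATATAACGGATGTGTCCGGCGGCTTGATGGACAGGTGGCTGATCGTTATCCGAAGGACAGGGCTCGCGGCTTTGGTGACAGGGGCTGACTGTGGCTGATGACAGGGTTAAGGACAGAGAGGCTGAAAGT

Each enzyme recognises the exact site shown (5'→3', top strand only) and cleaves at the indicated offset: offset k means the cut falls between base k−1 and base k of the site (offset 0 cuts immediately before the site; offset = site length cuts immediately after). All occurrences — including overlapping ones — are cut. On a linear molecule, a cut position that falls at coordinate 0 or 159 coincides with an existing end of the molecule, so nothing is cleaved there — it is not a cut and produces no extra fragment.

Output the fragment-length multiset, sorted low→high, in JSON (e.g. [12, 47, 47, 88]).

Site scan:
  ZebV GGCTGA/0: at [1, 22, 66, 112, 122, 149] ⇒ [1, 22, 66, 112, 122, 149]
  RvuII GCGGCTT/6: at [15, 48, 95] ⇒ [21, 54, 101]
  QalII GACAGG/6: at [59, 85, 106, 129] ⇒ [65, 91, 112, 135]
  VbrVI TAAGGA/4: at [137] ⇒ [141]

All cut coordinates (distinct, sorted): [1, 21, 22, 54, 65, 66, 91, 101, 112, 122, 135, 141, 149]

Fragment lengths:
  [0,1): 1 bp
  [1,21): 20 bp
  [21,22): 1 bp
  [22,54): 32 bp
  [54,65): 11 bp
  [65,66): 1 bp
  [66,91): 25 bp
  [91,101): 10 bp
  [101,112): 11 bp
  [112,122): 10 bp
  [122,135): 13 bp
  [135,141): 6 bp
  [141,149): 8 bp
  [149,159): 10 bp

[1,1,1,6,8,10,10,10,11,11,13,20,25,32]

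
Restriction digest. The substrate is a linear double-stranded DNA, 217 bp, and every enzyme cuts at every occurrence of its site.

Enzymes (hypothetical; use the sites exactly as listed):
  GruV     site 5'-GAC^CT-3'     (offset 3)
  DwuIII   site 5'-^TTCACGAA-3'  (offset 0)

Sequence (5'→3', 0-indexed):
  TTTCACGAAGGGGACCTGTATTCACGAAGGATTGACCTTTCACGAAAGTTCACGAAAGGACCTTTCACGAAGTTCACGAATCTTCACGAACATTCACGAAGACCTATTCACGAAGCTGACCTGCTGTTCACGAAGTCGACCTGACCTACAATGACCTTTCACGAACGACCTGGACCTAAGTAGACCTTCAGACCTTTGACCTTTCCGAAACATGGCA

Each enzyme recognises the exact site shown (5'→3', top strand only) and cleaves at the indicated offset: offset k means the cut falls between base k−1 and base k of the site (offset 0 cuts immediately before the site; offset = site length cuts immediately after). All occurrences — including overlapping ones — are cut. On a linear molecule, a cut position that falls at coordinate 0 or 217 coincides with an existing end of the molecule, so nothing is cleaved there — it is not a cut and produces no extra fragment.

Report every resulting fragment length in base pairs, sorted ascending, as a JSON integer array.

[1,2,2,2,3,5,5,6,6,7,8,9,10,10,10,10,10,11,12,13,14,14,14,16,17]

Scan for sites:
  GruV (GACCT, off=3): starts [12, 33, 58, 100, 117, 137, 142, 152, 166, 172, 182, 190, 197] → cuts [15, 36, 61, 103, 120, 140, 145, 155, 169, 175, 185, 193, 200]
  DwuIII (TTCACGAA, off=0): starts [1, 20, 38, 48, 63, 72, 82, 92, 106, 126, 157] → cuts [1, 20, 38, 48, 63, 72, 82, 92, 106, 126, 157]

All cut coordinates (distinct, sorted): [1, 15, 20, 36, 38, 48, 61, 63, 72, 82, 92, 103, 106, 120, 126, 140, 145, 155, 157, 169, 175, 185, 193, 200]

Fragments:
  [0,1): 1 bp
  [1,15): 14 bp
  [15,20): 5 bp
  [20,36): 16 bp
  [36,38): 2 bp
  [38,48): 10 bp
  [48,61): 13 bp
  [61,63): 2 bp
  [63,72): 9 bp
  [72,82): 10 bp
  [82,92): 10 bp
  [92,103): 11 bp
  [103,106): 3 bp
  [106,120): 14 bp
  [120,126): 6 bp
  [126,140): 14 bp
  [140,145): 5 bp
  [145,155): 10 bp
  [155,157): 2 bp
  [157,169): 12 bp
  [169,175): 6 bp
  [175,185): 10 bp
  [185,193): 8 bp
  [193,200): 7 bp
  [200,217): 17 bp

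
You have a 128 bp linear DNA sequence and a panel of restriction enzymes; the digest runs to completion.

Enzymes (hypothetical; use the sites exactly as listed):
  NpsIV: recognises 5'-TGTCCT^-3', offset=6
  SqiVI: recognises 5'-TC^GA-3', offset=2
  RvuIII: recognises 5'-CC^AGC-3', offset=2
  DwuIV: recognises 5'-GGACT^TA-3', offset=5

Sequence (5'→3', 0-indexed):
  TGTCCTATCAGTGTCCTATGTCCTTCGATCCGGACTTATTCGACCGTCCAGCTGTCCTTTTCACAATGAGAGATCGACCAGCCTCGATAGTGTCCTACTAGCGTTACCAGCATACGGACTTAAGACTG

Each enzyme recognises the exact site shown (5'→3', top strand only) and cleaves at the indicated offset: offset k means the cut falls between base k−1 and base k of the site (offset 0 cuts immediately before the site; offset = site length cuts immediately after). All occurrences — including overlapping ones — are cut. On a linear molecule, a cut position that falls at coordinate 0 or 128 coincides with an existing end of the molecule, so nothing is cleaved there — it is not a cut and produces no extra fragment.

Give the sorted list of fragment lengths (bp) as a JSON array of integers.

[2,4,5,6,6,7,8,8,9,10,11,11,12,12,17]

Site scan:
  NpsIV TGTCCT/6: at [0, 11, 18, 52, 90] ⇒ [6, 17, 24, 58, 96]
  SqiVI TCGA/2: at [24, 39, 73, 83] ⇒ [26, 41, 75, 85]
  RvuIII CCAGC/2: at [47, 77, 106] ⇒ [49, 79, 108]
  DwuIV GGACTTA/5: at [31, 115] ⇒ [36, 120]

Pooled cuts: [6, 17, 24, 26, 36, 41, 49, 58, 75, 79, 85, 96, 108, 120]

Fragments:
  [0,6): 6 bp
  [6,17): 11 bp
  [17,24): 7 bp
  [24,26): 2 bp
  [26,36): 10 bp
  [36,41): 5 bp
  [41,49): 8 bp
  [49,58): 9 bp
  [58,75): 17 bp
  [75,79): 4 bp
  [79,85): 6 bp
  [85,96): 11 bp
  [96,108): 12 bp
  [108,120): 12 bp
  [120,128): 8 bp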